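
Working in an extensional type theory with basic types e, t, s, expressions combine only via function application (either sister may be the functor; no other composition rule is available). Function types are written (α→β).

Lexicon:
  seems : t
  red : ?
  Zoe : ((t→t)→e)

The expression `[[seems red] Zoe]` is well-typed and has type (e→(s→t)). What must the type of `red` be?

(t→(((t→t)→e)→(e→(s→t))))

At [[seems red] Zoe] (required: (e→(s→t))): Zoe is ((t→t)→e), which is not a function with range (e→(s→t)); hence [seems red] is the functor — type (((t→t)→e)→(e→(s→t))).
At [seems red] (required: (((t→t)→e)→(e→(s→t)))): seems is t, which is not a function with range (((t→t)→e)→(e→(s→t))); hence red is the functor — type (t→(((t→t)→e)→(e→(s→t)))).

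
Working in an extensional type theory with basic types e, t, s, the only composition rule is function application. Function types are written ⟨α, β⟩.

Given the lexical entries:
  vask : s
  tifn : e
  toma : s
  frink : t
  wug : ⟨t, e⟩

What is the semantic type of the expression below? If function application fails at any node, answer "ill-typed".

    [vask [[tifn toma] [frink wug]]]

[tifn toma]: e and s cannot combine by function application — type clash.

ill-typed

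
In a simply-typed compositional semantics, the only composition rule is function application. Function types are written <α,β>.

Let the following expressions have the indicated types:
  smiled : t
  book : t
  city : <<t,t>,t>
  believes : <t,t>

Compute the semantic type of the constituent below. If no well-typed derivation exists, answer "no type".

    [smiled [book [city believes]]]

no type

[city believes]: functor city : <<t,t>,t>, argument believes : <t,t>; result t.
[book [city believes]]: t with t — neither is a function whose domain matches the other; composition fails here.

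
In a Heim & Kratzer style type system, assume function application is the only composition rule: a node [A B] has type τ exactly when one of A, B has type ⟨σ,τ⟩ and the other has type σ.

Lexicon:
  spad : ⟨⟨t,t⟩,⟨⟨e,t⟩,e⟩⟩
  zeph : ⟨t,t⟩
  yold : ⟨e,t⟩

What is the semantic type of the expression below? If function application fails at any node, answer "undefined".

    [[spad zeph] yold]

[spad zeph]: ⟨⟨t,t⟩,⟨⟨e,t⟩,e⟩⟩ applied to ⟨t,t⟩ yields ⟨⟨e,t⟩,e⟩.
[[spad zeph] yold]: ⟨⟨e,t⟩,e⟩ applied to ⟨e,t⟩ yields e.

e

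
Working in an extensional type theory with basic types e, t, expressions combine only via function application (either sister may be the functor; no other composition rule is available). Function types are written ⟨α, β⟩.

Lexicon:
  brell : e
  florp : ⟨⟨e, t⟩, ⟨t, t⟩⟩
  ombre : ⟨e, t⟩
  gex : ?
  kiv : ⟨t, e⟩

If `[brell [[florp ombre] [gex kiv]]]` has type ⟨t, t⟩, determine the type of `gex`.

At [brell [[florp ombre] [gex kiv]]] (required: ⟨t, t⟩): brell is e, which is not a function with range ⟨t, t⟩; hence [[florp ombre] [gex kiv]] is the functor — type ⟨e, ⟨t, t⟩⟩.
At [[florp ombre] [gex kiv]] (required: ⟨e, ⟨t, t⟩⟩): [florp ombre] is ⟨t, t⟩, which is not a function with range ⟨e, ⟨t, t⟩⟩; hence [gex kiv] is the functor — type ⟨⟨t, t⟩, ⟨e, ⟨t, t⟩⟩⟩.
At [gex kiv] (required: ⟨⟨t, t⟩, ⟨e, ⟨t, t⟩⟩⟩): kiv is ⟨t, e⟩, which is not a function with range ⟨⟨t, t⟩, ⟨e, ⟨t, t⟩⟩⟩; hence gex is the functor — type ⟨⟨t, e⟩, ⟨⟨t, t⟩, ⟨e, ⟨t, t⟩⟩⟩⟩.

⟨⟨t, e⟩, ⟨⟨t, t⟩, ⟨e, ⟨t, t⟩⟩⟩⟩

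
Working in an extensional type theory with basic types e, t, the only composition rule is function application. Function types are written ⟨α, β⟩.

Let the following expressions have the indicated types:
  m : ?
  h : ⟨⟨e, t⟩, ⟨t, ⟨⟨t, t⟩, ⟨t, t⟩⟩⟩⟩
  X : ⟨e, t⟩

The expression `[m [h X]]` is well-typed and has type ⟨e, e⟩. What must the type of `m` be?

[m [h X]] is required to be ⟨e, e⟩. [h X] : ⟨t, ⟨⟨t, t⟩, ⟨t, t⟩⟩⟩ cannot yield ⟨e, e⟩ as functor, so m : ⟨⟨t, ⟨⟨t, t⟩, ⟨t, t⟩⟩⟩, ⟨e, e⟩⟩.

⟨⟨t, ⟨⟨t, t⟩, ⟨t, t⟩⟩⟩, ⟨e, e⟩⟩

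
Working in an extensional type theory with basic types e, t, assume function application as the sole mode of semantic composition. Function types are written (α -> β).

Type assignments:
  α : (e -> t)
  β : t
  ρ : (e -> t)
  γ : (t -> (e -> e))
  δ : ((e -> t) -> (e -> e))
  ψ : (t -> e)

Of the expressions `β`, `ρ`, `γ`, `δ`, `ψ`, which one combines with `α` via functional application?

δ

β : t — does not combine with α.
ρ : (e -> t) — does not combine with α.
γ : (t -> (e -> e)) — does not combine with α.
δ — combines: δ : ((e -> t) -> (e -> e)) takes α : (e -> t) as argument, giving (e -> e).
ψ : (t -> e) — does not combine with α.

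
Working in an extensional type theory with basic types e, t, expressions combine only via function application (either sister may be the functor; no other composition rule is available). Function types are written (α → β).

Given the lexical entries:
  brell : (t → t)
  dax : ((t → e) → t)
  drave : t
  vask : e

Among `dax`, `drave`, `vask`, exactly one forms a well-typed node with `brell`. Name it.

drave

dax : ((t → e) → t) — neither side's domain matches the other.
drave — combines: brell : (t → t) takes drave : t as argument, giving t.
vask : e — neither side's domain matches the other.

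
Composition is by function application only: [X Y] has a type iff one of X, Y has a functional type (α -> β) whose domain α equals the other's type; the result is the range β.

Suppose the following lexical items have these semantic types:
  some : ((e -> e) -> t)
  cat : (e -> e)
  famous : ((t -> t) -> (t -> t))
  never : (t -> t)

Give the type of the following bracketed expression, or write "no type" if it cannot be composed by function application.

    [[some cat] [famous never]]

[some cat] — some of type ((e -> e) -> t) combines with cat of type (e -> e): type t.
[famous never] — famous of type ((t -> t) -> (t -> t)) combines with never of type (t -> t): type (t -> t).
[[some cat] [famous never]] — [famous never] of type (t -> t) combines with [some cat] of type t: type t.

t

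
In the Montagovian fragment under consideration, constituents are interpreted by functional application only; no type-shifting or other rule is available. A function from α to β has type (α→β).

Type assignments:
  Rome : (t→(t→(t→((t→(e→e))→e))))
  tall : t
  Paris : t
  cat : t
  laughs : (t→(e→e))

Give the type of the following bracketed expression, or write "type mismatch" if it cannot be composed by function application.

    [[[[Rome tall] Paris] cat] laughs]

[Rome tall]: functor Rome : (t→(t→(t→((t→(e→e))→e)))), argument tall : t; result (t→(t→((t→(e→e))→e))).
[[Rome tall] Paris]: functor [Rome tall] : (t→(t→((t→(e→e))→e))), argument Paris : t; result (t→((t→(e→e))→e)).
[[[Rome tall] Paris] cat]: functor [[Rome tall] Paris] : (t→((t→(e→e))→e)), argument cat : t; result ((t→(e→e))→e).
[[[[Rome tall] Paris] cat] laughs]: functor [[[Rome tall] Paris] cat] : ((t→(e→e))→e), argument laughs : (t→(e→e)); result e.

e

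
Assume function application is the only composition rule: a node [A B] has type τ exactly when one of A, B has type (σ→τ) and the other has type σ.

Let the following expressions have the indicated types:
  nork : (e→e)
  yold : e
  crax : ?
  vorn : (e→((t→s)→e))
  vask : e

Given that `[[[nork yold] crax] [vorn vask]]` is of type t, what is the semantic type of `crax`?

For [[[nork yold] crax] [vorn vask]] to have type t with [vorn vask] of type ((t→s)→e), [[nork yold] crax] must be the function: [[nork yold] crax] : (((t→s)→e)→t).
For [[nork yold] crax] to have type (((t→s)→e)→t) with [nork yold] of type e, crax must be the function: crax : (e→(((t→s)→e)→t)).

(e→(((t→s)→e)→t))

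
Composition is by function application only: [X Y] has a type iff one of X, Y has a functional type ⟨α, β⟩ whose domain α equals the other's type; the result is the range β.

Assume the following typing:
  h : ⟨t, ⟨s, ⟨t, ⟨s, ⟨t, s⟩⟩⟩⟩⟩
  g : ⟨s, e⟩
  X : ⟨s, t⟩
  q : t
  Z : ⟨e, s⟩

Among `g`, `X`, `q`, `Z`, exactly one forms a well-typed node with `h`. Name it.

g : ⟨s, e⟩ — h needs t; g needs s; neither fits.
X : ⟨s, t⟩ — h needs t; X needs s; neither fits.
q — combines: h : ⟨t, ⟨s, ⟨t, ⟨s, ⟨t, s⟩⟩⟩⟩⟩ takes q : t as argument, giving ⟨s, ⟨t, ⟨s, ⟨t, s⟩⟩⟩⟩.
Z : ⟨e, s⟩ — h needs t; Z needs e; neither fits.

q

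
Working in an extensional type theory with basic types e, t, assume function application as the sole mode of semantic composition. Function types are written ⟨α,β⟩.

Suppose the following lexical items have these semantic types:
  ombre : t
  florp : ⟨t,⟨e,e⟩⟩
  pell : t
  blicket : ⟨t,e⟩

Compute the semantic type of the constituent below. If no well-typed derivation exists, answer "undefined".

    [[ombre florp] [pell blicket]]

[ombre florp]: ⟨t,⟨e,e⟩⟩ applied to t yields ⟨e,e⟩.
[pell blicket]: ⟨t,e⟩ applied to t yields e.
[[ombre florp] [pell blicket]]: ⟨e,e⟩ applied to e yields e.

e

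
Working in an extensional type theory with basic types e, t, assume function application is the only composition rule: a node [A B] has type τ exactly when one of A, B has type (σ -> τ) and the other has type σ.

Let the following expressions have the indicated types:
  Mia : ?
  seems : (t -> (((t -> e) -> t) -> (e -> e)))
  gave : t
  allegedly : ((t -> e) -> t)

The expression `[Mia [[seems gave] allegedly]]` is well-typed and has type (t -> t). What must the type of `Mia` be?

[Mia [[seems gave] allegedly]] must have type (t -> t). The sister [[seems gave] allegedly] has type (e -> e); that is not a function onto (t -> t), so Mia must be the functor, of type ((e -> e) -> (t -> t)).

((e -> e) -> (t -> t))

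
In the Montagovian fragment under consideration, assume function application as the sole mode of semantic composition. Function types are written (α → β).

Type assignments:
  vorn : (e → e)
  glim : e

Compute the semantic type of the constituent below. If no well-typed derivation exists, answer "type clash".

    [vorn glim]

[vorn glim]: (e → e) applied to e yields e.

e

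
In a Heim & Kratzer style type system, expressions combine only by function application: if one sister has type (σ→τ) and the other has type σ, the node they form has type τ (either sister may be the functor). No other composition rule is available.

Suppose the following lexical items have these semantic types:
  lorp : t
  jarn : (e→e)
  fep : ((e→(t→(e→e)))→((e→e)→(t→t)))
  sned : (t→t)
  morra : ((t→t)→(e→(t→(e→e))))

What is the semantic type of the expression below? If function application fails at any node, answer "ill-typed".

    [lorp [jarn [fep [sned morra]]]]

t

[sned morra]: ((t→t)→(e→(t→(e→e)))) applied to (t→t) yields (e→(t→(e→e))).
[fep [sned morra]]: ((e→(t→(e→e)))→((e→e)→(t→t))) applied to (e→(t→(e→e))) yields ((e→e)→(t→t)).
[jarn [fep [sned morra]]]: ((e→e)→(t→t)) applied to (e→e) yields (t→t).
[lorp [jarn [fep [sned morra]]]]: (t→t) applied to t yields t.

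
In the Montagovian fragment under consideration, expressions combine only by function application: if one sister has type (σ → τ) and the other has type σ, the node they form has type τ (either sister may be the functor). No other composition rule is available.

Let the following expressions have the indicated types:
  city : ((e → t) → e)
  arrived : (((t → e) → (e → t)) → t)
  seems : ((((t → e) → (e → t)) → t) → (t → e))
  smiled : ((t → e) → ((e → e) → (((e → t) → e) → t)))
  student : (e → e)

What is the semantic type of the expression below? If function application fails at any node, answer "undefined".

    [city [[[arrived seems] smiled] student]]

[arrived seems]: ((((t → e) → (e → t)) → t) → (t → e)) applied to (((t → e) → (e → t)) → t) yields (t → e).
[[arrived seems] smiled]: ((t → e) → ((e → e) → (((e → t) → e) → t))) applied to (t → e) yields ((e → e) → (((e → t) → e) → t)).
[[[arrived seems] smiled] student]: ((e → e) → (((e → t) → e) → t)) applied to (e → e) yields (((e → t) → e) → t).
[city [[[arrived seems] smiled] student]]: (((e → t) → e) → t) applied to ((e → t) → e) yields t.

t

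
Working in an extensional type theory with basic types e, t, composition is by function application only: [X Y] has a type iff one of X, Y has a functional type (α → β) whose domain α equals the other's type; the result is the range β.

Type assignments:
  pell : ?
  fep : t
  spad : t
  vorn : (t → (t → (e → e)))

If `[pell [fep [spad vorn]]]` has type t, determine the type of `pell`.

((e → e) → t)

[pell [fep [spad vorn]]] must have type t. The sister [fep [spad vorn]] has type (e → e); that is not a function onto t, so pell must be the functor, of type ((e → e) → t).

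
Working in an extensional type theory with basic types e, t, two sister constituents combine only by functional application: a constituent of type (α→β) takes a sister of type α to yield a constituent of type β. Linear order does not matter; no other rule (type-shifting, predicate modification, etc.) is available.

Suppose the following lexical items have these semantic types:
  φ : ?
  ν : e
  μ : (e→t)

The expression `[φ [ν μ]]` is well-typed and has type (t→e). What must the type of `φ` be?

At [φ [ν μ]] (required: (t→e)): [ν μ] is t, which is not a function with range (t→e); hence φ is the functor — type (t→(t→e)).

(t→(t→e))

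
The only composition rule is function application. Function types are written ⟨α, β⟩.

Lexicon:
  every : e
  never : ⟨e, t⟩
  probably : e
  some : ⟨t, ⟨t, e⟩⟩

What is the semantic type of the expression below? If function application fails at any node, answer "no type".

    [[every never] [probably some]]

At [every never], never : ⟨e, t⟩ takes every : e, giving t.
At [probably some]: neither e nor ⟨t, ⟨t, e⟩⟩ can take the other as argument; the node is ill-typed.

no type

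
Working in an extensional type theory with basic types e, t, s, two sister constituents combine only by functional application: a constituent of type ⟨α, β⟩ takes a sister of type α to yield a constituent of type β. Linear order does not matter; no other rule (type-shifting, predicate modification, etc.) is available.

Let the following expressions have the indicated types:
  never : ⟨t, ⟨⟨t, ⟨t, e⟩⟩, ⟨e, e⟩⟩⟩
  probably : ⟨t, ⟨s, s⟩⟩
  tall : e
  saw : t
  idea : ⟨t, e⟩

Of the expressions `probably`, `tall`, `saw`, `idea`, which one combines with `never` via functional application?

saw

probably : ⟨t, ⟨s, s⟩⟩ — neither side's domain matches the other.
tall : e — neither side's domain matches the other.
saw — combines: never : ⟨t, ⟨⟨t, ⟨t, e⟩⟩, ⟨e, e⟩⟩⟩ takes saw : t as argument, giving ⟨⟨t, ⟨t, e⟩⟩, ⟨e, e⟩⟩.
idea : ⟨t, e⟩ — neither side's domain matches the other.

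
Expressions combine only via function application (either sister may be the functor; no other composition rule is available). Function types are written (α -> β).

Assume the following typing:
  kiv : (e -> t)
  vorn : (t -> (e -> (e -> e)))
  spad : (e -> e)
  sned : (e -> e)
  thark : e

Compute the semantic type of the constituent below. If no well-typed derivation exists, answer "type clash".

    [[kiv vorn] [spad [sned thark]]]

type clash

[kiv vorn]: (e -> t) and (t -> (e -> (e -> e))) cannot combine by function application — type clash.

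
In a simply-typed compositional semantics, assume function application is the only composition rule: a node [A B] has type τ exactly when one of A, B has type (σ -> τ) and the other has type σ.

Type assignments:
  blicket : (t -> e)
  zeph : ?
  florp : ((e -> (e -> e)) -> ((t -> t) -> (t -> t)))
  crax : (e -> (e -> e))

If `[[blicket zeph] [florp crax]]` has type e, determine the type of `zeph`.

((t -> e) -> (((t -> t) -> (t -> t)) -> e))

For [[blicket zeph] [florp crax]] to have type e with [florp crax] of type ((t -> t) -> (t -> t)), [blicket zeph] must be the function: [blicket zeph] : (((t -> t) -> (t -> t)) -> e).
For [blicket zeph] to have type (((t -> t) -> (t -> t)) -> e) with blicket of type (t -> e), zeph must be the function: zeph : ((t -> e) -> (((t -> t) -> (t -> t)) -> e)).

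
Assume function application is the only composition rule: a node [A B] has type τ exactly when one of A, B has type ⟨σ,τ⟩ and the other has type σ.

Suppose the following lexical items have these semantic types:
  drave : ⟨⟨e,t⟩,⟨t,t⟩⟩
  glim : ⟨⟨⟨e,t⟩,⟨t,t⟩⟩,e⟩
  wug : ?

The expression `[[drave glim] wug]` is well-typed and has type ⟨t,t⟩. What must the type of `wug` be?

[[drave glim] wug] is required to be ⟨t,t⟩. [drave glim] : e cannot yield ⟨t,t⟩ as functor, so wug : ⟨e,⟨t,t⟩⟩.

⟨e,⟨t,t⟩⟩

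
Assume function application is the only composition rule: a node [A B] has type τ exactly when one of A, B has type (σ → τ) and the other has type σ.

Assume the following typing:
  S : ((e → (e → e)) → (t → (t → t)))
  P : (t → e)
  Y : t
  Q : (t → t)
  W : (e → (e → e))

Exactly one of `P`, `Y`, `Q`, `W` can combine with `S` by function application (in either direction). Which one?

P : (t → e) — neither side's domain matches the other.
Y : t — neither side's domain matches the other.
Q : (t → t) — neither side's domain matches the other.
W — combines: S : ((e → (e → e)) → (t → (t → t))) takes W : (e → (e → e)) as argument, giving (t → (t → t)).

W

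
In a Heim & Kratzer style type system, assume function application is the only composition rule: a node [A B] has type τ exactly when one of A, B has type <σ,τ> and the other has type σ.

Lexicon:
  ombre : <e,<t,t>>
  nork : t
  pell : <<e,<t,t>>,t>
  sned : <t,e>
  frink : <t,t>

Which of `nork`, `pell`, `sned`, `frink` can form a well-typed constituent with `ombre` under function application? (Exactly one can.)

nork : t — neither side's domain matches the other.
pell — combines: pell : <<e,<t,t>>,t> takes ombre : <e,<t,t>> as argument, giving t.
sned : <t,e> — neither side's domain matches the other.
frink : <t,t> — neither side's domain matches the other.

pell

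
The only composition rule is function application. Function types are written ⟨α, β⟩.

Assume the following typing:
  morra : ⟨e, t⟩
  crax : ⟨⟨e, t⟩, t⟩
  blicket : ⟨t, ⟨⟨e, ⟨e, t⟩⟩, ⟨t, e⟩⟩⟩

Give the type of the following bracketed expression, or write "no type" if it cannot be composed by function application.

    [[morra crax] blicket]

⟨⟨e, ⟨e, t⟩⟩, ⟨t, e⟩⟩

[morra crax]: functor crax : ⟨⟨e, t⟩, t⟩, argument morra : ⟨e, t⟩; result t.
[[morra crax] blicket]: functor blicket : ⟨t, ⟨⟨e, ⟨e, t⟩⟩, ⟨t, e⟩⟩⟩, argument [morra crax] : t; result ⟨⟨e, ⟨e, t⟩⟩, ⟨t, e⟩⟩.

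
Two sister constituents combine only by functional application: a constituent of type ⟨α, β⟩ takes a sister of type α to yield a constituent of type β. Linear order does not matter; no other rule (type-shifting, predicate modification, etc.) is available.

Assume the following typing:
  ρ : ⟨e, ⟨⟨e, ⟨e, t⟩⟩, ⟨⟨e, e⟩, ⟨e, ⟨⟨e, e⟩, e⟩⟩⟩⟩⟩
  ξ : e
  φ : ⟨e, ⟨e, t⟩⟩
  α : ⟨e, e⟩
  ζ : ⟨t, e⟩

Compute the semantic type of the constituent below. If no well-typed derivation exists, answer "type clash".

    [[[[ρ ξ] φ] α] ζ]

[ρ ξ]: ⟨e, ⟨⟨e, ⟨e, t⟩⟩, ⟨⟨e, e⟩, ⟨e, ⟨⟨e, e⟩, e⟩⟩⟩⟩⟩ applied to e yields ⟨⟨e, ⟨e, t⟩⟩, ⟨⟨e, e⟩, ⟨e, ⟨⟨e, e⟩, e⟩⟩⟩⟩.
[[ρ ξ] φ]: ⟨⟨e, ⟨e, t⟩⟩, ⟨⟨e, e⟩, ⟨e, ⟨⟨e, e⟩, e⟩⟩⟩⟩ applied to ⟨e, ⟨e, t⟩⟩ yields ⟨⟨e, e⟩, ⟨e, ⟨⟨e, e⟩, e⟩⟩⟩.
[[[ρ ξ] φ] α]: ⟨⟨e, e⟩, ⟨e, ⟨⟨e, e⟩, e⟩⟩⟩ applied to ⟨e, e⟩ yields ⟨e, ⟨⟨e, e⟩, e⟩⟩.
[[[[ρ ξ] φ] α] ζ]: ⟨e, ⟨⟨e, e⟩, e⟩⟩ with ⟨t, e⟩ — neither is a function whose domain matches the other; composition fails here.

type clash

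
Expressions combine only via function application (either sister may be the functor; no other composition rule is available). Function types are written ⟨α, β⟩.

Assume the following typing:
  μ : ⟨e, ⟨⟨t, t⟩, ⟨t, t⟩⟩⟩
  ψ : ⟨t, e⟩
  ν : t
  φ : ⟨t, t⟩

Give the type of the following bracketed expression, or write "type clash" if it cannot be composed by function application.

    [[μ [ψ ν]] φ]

[ψ ν]: ψ is ⟨t, e⟩, ν is t; result e.
[μ [ψ ν]]: μ is ⟨e, ⟨⟨t, t⟩, ⟨t, t⟩⟩⟩, [ψ ν] is e; result ⟨⟨t, t⟩, ⟨t, t⟩⟩.
[[μ [ψ ν]] φ]: [μ [ψ ν]] is ⟨⟨t, t⟩, ⟨t, t⟩⟩, φ is ⟨t, t⟩; result ⟨t, t⟩.

⟨t, t⟩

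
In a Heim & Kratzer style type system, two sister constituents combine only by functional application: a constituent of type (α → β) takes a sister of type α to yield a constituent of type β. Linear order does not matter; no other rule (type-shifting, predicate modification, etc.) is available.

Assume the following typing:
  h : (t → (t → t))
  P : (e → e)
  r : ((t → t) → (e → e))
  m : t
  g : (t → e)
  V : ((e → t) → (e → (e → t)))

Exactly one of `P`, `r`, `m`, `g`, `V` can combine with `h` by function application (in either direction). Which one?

m

P : (e → e) — h needs t; P needs e; neither fits.
r : ((t → t) → (e → e)) — h needs t; r needs (t → t); neither fits.
m — combines: h : (t → (t → t)) takes m : t as argument, giving (t → t).
g : (t → e) — h needs t; g needs t; neither fits.
V : ((e → t) → (e → (e → t))) — h needs t; V needs (e → t); neither fits.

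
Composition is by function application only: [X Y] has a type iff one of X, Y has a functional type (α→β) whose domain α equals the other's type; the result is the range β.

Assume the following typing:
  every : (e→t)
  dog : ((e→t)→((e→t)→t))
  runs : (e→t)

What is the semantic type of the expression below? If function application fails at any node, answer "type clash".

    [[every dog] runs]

t

[every dog]: dog is ((e→t)→((e→t)→t)), every is (e→t); result ((e→t)→t).
[[every dog] runs]: [every dog] is ((e→t)→t), runs is (e→t); result t.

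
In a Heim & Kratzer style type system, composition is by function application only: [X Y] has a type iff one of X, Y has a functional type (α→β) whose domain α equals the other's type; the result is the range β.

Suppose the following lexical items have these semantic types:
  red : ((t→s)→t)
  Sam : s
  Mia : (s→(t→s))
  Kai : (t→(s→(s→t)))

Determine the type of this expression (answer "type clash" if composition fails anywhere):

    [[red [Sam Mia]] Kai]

(s→(s→t))

At [Sam Mia], Mia : (s→(t→s)) takes Sam : s, giving (t→s).
At [red [Sam Mia]], red : ((t→s)→t) takes [Sam Mia] : (t→s), giving t.
At [[red [Sam Mia]] Kai], Kai : (t→(s→(s→t))) takes [red [Sam Mia]] : t, giving (s→(s→t)).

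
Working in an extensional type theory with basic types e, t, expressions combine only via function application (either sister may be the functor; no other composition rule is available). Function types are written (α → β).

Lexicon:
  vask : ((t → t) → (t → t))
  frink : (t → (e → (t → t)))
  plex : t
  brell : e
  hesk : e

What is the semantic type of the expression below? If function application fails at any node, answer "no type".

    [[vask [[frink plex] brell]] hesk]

[frink plex]: functor frink : (t → (e → (t → t))), argument plex : t; result (e → (t → t)).
[[frink plex] brell]: functor [frink plex] : (e → (t → t)), argument brell : e; result (t → t).
[vask [[frink plex] brell]]: functor vask : ((t → t) → (t → t)), argument [[frink plex] brell] : (t → t); result (t → t).
[[vask [[frink plex] brell]] hesk]: (t → t) and e cannot combine by function application — type clash.

no type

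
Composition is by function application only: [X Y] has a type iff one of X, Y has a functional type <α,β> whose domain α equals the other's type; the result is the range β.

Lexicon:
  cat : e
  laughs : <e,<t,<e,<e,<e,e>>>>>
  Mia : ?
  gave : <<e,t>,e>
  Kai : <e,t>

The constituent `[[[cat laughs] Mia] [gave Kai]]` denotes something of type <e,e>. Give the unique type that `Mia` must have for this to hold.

For [[[cat laughs] Mia] [gave Kai]] to have type <e,e> with [gave Kai] of type e, [[cat laughs] Mia] must be the function: [[cat laughs] Mia] : <e,<e,e>>.
For [[cat laughs] Mia] to have type <e,<e,e>> with [cat laughs] of type <t,<e,<e,<e,e>>>>, Mia must be the function: Mia : <<t,<e,<e,<e,e>>>>,<e,<e,e>>>.

<<t,<e,<e,<e,e>>>>,<e,<e,e>>>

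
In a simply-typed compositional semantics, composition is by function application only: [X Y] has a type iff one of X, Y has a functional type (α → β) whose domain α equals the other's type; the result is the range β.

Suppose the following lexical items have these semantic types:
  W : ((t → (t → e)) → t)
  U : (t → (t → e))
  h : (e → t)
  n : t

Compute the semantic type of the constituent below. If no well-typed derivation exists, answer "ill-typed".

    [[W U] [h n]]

ill-typed

[W U] — W of type ((t → (t → e)) → t) combines with U of type (t → (t → e)): type t.
[h n]: (e → t) with t — neither is a function whose domain matches the other; composition fails here.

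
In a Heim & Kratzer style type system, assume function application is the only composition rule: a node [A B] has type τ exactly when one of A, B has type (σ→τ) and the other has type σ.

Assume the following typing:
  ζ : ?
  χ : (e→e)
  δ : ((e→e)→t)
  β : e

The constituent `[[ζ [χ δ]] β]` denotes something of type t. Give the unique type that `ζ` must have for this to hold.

(t→(e→t))

For [[ζ [χ δ]] β] to have type t with β of type e, [ζ [χ δ]] must be the function: [ζ [χ δ]] : (e→t).
For [ζ [χ δ]] to have type (e→t) with [χ δ] of type t, ζ must be the function: ζ : (t→(e→t)).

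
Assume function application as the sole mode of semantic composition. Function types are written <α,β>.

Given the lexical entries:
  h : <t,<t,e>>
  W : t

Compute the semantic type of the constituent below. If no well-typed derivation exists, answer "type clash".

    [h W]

[h W] — h of type <t,<t,e>> combines with W of type t: type <t,e>.

<t,e>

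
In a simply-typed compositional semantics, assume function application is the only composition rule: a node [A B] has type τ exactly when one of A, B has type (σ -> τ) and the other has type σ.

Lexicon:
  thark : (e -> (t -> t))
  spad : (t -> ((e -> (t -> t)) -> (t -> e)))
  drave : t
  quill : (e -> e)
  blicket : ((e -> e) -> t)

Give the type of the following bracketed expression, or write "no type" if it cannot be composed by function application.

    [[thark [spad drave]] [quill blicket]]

At [spad drave], spad : (t -> ((e -> (t -> t)) -> (t -> e))) takes drave : t, giving ((e -> (t -> t)) -> (t -> e)).
At [thark [spad drave]], [spad drave] : ((e -> (t -> t)) -> (t -> e)) takes thark : (e -> (t -> t)), giving (t -> e).
At [quill blicket], blicket : ((e -> e) -> t) takes quill : (e -> e), giving t.
At [[thark [spad drave]] [quill blicket]], [thark [spad drave]] : (t -> e) takes [quill blicket] : t, giving e.

e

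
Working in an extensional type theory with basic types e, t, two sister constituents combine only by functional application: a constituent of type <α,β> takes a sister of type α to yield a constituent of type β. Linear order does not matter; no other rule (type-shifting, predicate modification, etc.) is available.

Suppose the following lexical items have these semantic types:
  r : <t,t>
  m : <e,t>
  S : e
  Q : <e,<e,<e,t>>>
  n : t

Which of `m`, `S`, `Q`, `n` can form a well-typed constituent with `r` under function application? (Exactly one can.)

n

m : <e,t> — does not combine with r.
S : e — does not combine with r.
Q : <e,<e,<e,t>>> — does not combine with r.
n — combines: r : <t,t> takes n : t as argument, giving t.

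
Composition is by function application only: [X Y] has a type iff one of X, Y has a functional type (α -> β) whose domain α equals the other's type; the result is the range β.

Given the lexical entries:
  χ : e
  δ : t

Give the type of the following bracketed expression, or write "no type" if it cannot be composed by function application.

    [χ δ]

At [χ δ]: neither e nor t can take the other as argument; the node is ill-typed.

no type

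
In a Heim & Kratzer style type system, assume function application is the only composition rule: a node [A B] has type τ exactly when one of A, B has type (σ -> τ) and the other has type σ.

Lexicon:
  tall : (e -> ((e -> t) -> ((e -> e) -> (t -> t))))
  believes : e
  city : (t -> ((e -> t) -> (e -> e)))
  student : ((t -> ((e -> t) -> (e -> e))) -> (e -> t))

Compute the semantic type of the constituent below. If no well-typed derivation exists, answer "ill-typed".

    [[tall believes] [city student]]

((e -> e) -> (t -> t))

[tall believes]: functor tall : (e -> ((e -> t) -> ((e -> e) -> (t -> t)))), argument believes : e; result ((e -> t) -> ((e -> e) -> (t -> t))).
[city student]: functor student : ((t -> ((e -> t) -> (e -> e))) -> (e -> t)), argument city : (t -> ((e -> t) -> (e -> e))); result (e -> t).
[[tall believes] [city student]]: functor [tall believes] : ((e -> t) -> ((e -> e) -> (t -> t))), argument [city student] : (e -> t); result ((e -> e) -> (t -> t)).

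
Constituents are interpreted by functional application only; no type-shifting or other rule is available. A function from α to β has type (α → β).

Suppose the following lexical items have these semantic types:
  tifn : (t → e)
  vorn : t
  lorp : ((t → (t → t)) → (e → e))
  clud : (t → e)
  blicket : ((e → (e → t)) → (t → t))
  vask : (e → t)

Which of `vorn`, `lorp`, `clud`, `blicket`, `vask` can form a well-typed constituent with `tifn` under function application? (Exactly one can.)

vorn — combines: tifn : (t → e) takes vorn : t as argument, giving e.
lorp : ((t → (t → t)) → (e → e)) — no; tifn wants t, and lorp wants (t → (t → t)).
clud : (t → e) — no; tifn wants t, and clud wants t.
blicket : ((e → (e → t)) → (t → t)) — no; tifn wants t, and blicket wants (e → (e → t)).
vask : (e → t) — no; tifn wants t, and vask wants e.

vorn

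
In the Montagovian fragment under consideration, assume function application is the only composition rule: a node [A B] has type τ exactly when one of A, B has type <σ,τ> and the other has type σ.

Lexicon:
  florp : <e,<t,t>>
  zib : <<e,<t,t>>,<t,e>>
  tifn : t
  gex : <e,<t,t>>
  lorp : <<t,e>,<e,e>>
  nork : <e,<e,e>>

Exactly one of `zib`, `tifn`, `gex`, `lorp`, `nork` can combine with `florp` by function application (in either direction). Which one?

zib — combines: zib : <<e,<t,t>>,<t,e>> takes florp : <e,<t,t>> as argument, giving <t,e>.
tifn : t — does not combine with florp.
gex : <e,<t,t>> — does not combine with florp.
lorp : <<t,e>,<e,e>> — does not combine with florp.
nork : <e,<e,e>> — does not combine with florp.

zib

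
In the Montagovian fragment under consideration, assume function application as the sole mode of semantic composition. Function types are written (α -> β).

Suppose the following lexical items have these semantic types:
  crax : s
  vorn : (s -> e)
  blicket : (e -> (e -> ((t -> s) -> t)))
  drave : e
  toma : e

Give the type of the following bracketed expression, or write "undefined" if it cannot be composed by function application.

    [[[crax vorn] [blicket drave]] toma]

undefined

[crax vorn]: functor vorn : (s -> e), argument crax : s; result e.
[blicket drave]: functor blicket : (e -> (e -> ((t -> s) -> t))), argument drave : e; result (e -> ((t -> s) -> t)).
[[crax vorn] [blicket drave]]: functor [blicket drave] : (e -> ((t -> s) -> t)), argument [crax vorn] : e; result ((t -> s) -> t).
[[[crax vorn] [blicket drave]] toma]: ((t -> s) -> t) with e — neither is a function whose domain matches the other; composition fails here.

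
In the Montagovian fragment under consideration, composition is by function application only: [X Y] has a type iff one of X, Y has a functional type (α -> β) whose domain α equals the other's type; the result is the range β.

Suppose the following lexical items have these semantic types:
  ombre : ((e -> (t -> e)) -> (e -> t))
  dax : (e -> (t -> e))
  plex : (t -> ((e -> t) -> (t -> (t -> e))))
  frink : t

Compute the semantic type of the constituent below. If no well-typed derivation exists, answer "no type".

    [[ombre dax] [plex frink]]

(t -> (t -> e))

[ombre dax]: ((e -> (t -> e)) -> (e -> t)) applied to (e -> (t -> e)) yields (e -> t).
[plex frink]: (t -> ((e -> t) -> (t -> (t -> e)))) applied to t yields ((e -> t) -> (t -> (t -> e))).
[[ombre dax] [plex frink]]: ((e -> t) -> (t -> (t -> e))) applied to (e -> t) yields (t -> (t -> e)).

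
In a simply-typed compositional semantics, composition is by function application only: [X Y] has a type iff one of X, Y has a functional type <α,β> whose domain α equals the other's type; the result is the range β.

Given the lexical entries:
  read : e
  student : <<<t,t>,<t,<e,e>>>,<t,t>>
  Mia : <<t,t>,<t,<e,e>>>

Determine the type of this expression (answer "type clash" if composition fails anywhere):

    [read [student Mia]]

[student Mia]: <<<t,t>,<t,<e,e>>>,<t,t>> applied to <<t,t>,<t,<e,e>>> yields <t,t>.
At [read [student Mia]]: neither e nor <t,t> can take the other as argument; the node is ill-typed.

type clash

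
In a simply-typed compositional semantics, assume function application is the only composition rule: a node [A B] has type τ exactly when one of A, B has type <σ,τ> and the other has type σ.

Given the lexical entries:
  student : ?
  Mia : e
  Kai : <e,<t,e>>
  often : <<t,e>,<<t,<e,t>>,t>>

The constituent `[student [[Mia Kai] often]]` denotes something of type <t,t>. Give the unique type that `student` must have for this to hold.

[student [[Mia Kai] often]] must have type <t,t>. The sister [[Mia Kai] often] has type <<t,<e,t>>,t>; that is not a function onto <t,t>, so student must be the functor, of type <<<t,<e,t>>,t>,<t,t>>.

<<<t,<e,t>>,t>,<t,t>>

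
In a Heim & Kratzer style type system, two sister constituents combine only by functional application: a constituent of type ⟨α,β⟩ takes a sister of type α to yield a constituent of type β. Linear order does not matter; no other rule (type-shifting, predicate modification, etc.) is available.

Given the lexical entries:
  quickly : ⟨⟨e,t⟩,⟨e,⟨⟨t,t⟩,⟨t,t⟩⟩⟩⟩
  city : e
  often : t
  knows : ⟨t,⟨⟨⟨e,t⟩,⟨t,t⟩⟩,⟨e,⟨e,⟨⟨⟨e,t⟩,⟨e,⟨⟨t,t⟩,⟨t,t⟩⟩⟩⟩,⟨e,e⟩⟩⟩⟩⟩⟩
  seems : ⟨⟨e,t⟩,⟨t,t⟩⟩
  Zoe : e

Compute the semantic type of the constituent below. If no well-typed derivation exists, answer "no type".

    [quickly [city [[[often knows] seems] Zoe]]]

[often knows]: knows is ⟨t,⟨⟨⟨e,t⟩,⟨t,t⟩⟩,⟨e,⟨e,⟨⟨⟨e,t⟩,⟨e,⟨⟨t,t⟩,⟨t,t⟩⟩⟩⟩,⟨e,e⟩⟩⟩⟩⟩⟩, often is t; result ⟨⟨⟨e,t⟩,⟨t,t⟩⟩,⟨e,⟨e,⟨⟨⟨e,t⟩,⟨e,⟨⟨t,t⟩,⟨t,t⟩⟩⟩⟩,⟨e,e⟩⟩⟩⟩⟩.
[[often knows] seems]: [often knows] is ⟨⟨⟨e,t⟩,⟨t,t⟩⟩,⟨e,⟨e,⟨⟨⟨e,t⟩,⟨e,⟨⟨t,t⟩,⟨t,t⟩⟩⟩⟩,⟨e,e⟩⟩⟩⟩⟩, seems is ⟨⟨e,t⟩,⟨t,t⟩⟩; result ⟨e,⟨e,⟨⟨⟨e,t⟩,⟨e,⟨⟨t,t⟩,⟨t,t⟩⟩⟩⟩,⟨e,e⟩⟩⟩⟩.
[[[often knows] seems] Zoe]: [[often knows] seems] is ⟨e,⟨e,⟨⟨⟨e,t⟩,⟨e,⟨⟨t,t⟩,⟨t,t⟩⟩⟩⟩,⟨e,e⟩⟩⟩⟩, Zoe is e; result ⟨e,⟨⟨⟨e,t⟩,⟨e,⟨⟨t,t⟩,⟨t,t⟩⟩⟩⟩,⟨e,e⟩⟩⟩.
[city [[[often knows] seems] Zoe]]: [[[often knows] seems] Zoe] is ⟨e,⟨⟨⟨e,t⟩,⟨e,⟨⟨t,t⟩,⟨t,t⟩⟩⟩⟩,⟨e,e⟩⟩⟩, city is e; result ⟨⟨⟨e,t⟩,⟨e,⟨⟨t,t⟩,⟨t,t⟩⟩⟩⟩,⟨e,e⟩⟩.
[quickly [city [[[often knows] seems] Zoe]]]: [city [[[often knows] seems] Zoe]] is ⟨⟨⟨e,t⟩,⟨e,⟨⟨t,t⟩,⟨t,t⟩⟩⟩⟩,⟨e,e⟩⟩, quickly is ⟨⟨e,t⟩,⟨e,⟨⟨t,t⟩,⟨t,t⟩⟩⟩⟩; result ⟨e,e⟩.

⟨e,e⟩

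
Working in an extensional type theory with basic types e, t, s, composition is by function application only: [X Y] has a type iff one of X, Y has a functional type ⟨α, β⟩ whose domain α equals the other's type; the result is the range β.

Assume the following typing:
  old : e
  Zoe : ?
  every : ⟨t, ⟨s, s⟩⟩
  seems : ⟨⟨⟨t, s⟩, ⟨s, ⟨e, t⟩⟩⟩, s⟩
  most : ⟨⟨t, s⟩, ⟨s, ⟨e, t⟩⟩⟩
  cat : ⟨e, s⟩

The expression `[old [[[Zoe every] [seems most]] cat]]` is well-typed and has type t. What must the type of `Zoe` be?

⟨⟨t, ⟨s, s⟩⟩, ⟨s, ⟨⟨e, s⟩, ⟨e, t⟩⟩⟩⟩

At [old [[[Zoe every] [seems most]] cat]] (required: t): old is e, which is not a function with range t; hence [[[Zoe every] [seems most]] cat] is the functor — type ⟨e, t⟩.
At [[[Zoe every] [seems most]] cat] (required: ⟨e, t⟩): cat is ⟨e, s⟩, which is not a function with range ⟨e, t⟩; hence [[Zoe every] [seems most]] is the functor — type ⟨⟨e, s⟩, ⟨e, t⟩⟩.
At [[Zoe every] [seems most]] (required: ⟨⟨e, s⟩, ⟨e, t⟩⟩): [seems most] is s, which is not a function with range ⟨⟨e, s⟩, ⟨e, t⟩⟩; hence [Zoe every] is the functor — type ⟨s, ⟨⟨e, s⟩, ⟨e, t⟩⟩⟩.
At [Zoe every] (required: ⟨s, ⟨⟨e, s⟩, ⟨e, t⟩⟩⟩): every is ⟨t, ⟨s, s⟩⟩, which is not a function with range ⟨s, ⟨⟨e, s⟩, ⟨e, t⟩⟩⟩; hence Zoe is the functor — type ⟨⟨t, ⟨s, s⟩⟩, ⟨s, ⟨⟨e, s⟩, ⟨e, t⟩⟩⟩⟩.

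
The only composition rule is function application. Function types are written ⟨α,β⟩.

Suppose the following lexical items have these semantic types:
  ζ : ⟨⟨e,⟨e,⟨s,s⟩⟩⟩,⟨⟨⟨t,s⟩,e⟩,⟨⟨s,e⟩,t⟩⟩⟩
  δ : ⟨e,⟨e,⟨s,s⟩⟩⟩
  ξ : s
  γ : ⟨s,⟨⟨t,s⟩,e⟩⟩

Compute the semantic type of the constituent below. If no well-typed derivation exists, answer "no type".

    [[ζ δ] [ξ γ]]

⟨⟨s,e⟩,t⟩

[ζ δ]: functor ζ : ⟨⟨e,⟨e,⟨s,s⟩⟩⟩,⟨⟨⟨t,s⟩,e⟩,⟨⟨s,e⟩,t⟩⟩⟩, argument δ : ⟨e,⟨e,⟨s,s⟩⟩⟩; result ⟨⟨⟨t,s⟩,e⟩,⟨⟨s,e⟩,t⟩⟩.
[ξ γ]: functor γ : ⟨s,⟨⟨t,s⟩,e⟩⟩, argument ξ : s; result ⟨⟨t,s⟩,e⟩.
[[ζ δ] [ξ γ]]: functor [ζ δ] : ⟨⟨⟨t,s⟩,e⟩,⟨⟨s,e⟩,t⟩⟩, argument [ξ γ] : ⟨⟨t,s⟩,e⟩; result ⟨⟨s,e⟩,t⟩.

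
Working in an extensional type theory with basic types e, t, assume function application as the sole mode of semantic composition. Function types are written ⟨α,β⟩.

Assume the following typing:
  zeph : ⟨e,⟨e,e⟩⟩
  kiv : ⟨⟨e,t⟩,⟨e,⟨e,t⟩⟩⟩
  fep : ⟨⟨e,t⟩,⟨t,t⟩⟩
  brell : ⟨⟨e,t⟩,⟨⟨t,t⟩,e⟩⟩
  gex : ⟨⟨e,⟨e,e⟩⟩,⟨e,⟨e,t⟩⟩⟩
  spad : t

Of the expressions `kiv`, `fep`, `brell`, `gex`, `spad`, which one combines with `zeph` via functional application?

gex

kiv : ⟨⟨e,t⟩,⟨e,⟨e,t⟩⟩⟩ — neither side's domain matches the other.
fep : ⟨⟨e,t⟩,⟨t,t⟩⟩ — neither side's domain matches the other.
brell : ⟨⟨e,t⟩,⟨⟨t,t⟩,e⟩⟩ — neither side's domain matches the other.
gex — combines: gex : ⟨⟨e,⟨e,e⟩⟩,⟨e,⟨e,t⟩⟩⟩ takes zeph : ⟨e,⟨e,e⟩⟩ as argument, giving ⟨e,⟨e,t⟩⟩.
spad : t — neither side's domain matches the other.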